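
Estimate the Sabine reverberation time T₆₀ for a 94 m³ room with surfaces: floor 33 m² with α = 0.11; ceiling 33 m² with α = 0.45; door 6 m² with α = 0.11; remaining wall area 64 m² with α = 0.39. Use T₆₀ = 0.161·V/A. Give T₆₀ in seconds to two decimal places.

A = Σ Sᵢαᵢ = 33·0.11 + 33·0.45 + 6·0.11 + 64·0.39 = 44.10 m².
T₆₀ = 0.161·V/A = 0.161·94/44.10 = 0.343 s.

0.34 s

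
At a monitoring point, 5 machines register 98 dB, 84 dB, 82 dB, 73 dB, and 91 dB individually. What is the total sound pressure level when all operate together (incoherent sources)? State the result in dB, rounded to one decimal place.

For uncorrelated sources the intensities add, so convert each level to linear form, sum, and take 10·log₁₀ of the total.
Σ 10^(L/10) = 10^(98/10) + 10^(84/10) + 10^(82/10) + 10^(73/10) + 10^(91/10) = 7.998e+09.
L_total = 10·log₁₀(7.998e+09) = 99.03 dB.

99.0 dB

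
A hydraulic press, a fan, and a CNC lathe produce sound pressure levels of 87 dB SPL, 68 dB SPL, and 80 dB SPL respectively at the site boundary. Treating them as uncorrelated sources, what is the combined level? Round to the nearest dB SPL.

Incoherent sources combine by intensity addition: L_total = 10·log₁₀(Σ 10^(L_i/10)).
Σ 10^(L/10) = 10^(87/10) + 10^(68/10) + 10^(80/10) = 6.075e+08.
L_total = 10·log₁₀(6.075e+08) = 87.84 dB SPL.

88 dB SPL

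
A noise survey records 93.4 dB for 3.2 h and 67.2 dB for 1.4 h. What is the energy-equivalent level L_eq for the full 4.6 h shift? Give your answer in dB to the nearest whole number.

92 dB

L_eq = 10·log₁₀[(1/T)·Σ tᵢ·10^(Lᵢ/10)] with T = 4.6 h.
Σ tᵢ·10^(Lᵢ/10) = 3.2·10^(93.4/10) + 1.4·10^(67.2/10) = 7.008e+09.
L_eq = 10·log₁₀(7.008e+09/4.6) = 91.83 dB.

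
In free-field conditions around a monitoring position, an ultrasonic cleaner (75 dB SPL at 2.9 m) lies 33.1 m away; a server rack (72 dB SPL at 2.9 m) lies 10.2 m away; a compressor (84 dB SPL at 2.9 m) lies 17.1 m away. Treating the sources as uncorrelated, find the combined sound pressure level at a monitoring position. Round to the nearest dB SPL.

Apply inverse-square spreading to bring every level to the receiver, then sum 10^(L/10).
ultrasonic cleaner: 75 − 20·log₁₀(33.1/2.9) = 75 − 21.15 = 53.85 dB SPL.
server rack: 72 − 20·log₁₀(10.2/2.9) = 72 − 10.92 = 61.08 dB SPL.
compressor: 84 − 20·log₁₀(17.1/2.9) = 84 − 15.41 = 68.59 dB SPL.
Σ 10^(L/10) = 8.748e+06 → L_total = 10·log₁₀(8.748e+06) = 69.42 dB SPL.

69 dB SPL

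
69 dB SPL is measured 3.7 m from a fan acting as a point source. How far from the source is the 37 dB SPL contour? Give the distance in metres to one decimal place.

The 32.0 dB drop corresponds to a distance ratio of 10^(32.0/20) for a point source.
r₂ = 3.7·10^((69−37)/20) = 3.7·10^(32.0/20) = 147.30 m.

147.3 m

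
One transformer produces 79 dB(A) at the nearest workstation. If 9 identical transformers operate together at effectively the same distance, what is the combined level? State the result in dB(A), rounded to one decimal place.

L_total = L₁ + 10·log₁₀ N for N identical incoherent sources.
L_total = 79 + 10·log₁₀(9) = 79 + 9.542 = 88.54 dB(A).

88.5 dB(A)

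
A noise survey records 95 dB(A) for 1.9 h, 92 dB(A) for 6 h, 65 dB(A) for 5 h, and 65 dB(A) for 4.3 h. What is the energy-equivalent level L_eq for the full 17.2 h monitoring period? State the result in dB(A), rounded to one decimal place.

The energy average is taken in the linear domain: L_eq = 10·log₁₀[(Σ tᵢ·10^(Lᵢ/10))/T], T = 17.2 h.
Σ tᵢ·10^(Lᵢ/10) = 1.9·10^(95/10) + 6·10^(92/10) + 5·10^(65/10) + 4.3·10^(65/10) = 1.555e+10.
L_eq = 10·log₁₀(1.555e+10/17.2) = 89.56 dB(A).

89.6 dB(A)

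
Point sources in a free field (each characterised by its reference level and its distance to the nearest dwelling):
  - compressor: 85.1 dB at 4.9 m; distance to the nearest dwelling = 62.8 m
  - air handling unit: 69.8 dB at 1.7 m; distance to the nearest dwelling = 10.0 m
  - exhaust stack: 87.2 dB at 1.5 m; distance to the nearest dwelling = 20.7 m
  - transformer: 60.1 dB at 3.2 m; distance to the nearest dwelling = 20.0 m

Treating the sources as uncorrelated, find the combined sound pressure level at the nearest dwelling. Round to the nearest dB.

Apply inverse-square spreading to bring every level to the receiver, then sum 10^(L/10).
compressor: 85.1 − 20·log₁₀(62.8/4.9) = 85.1 − 22.16 = 62.94 dB.
air handling unit: 69.8 − 20·log₁₀(10.0/1.7) = 69.8 − 15.39 = 54.41 dB.
exhaust stack: 87.2 − 20·log₁₀(20.7/1.5) = 87.2 − 22.80 = 64.40 dB.
transformer: 60.1 − 20·log₁₀(20.0/3.2) = 60.1 − 15.92 = 44.18 dB.
Σ 10^(L/10) = 5.028e+06 → L_total = 10·log₁₀(5.028e+06) = 67.01 dB.

67 dB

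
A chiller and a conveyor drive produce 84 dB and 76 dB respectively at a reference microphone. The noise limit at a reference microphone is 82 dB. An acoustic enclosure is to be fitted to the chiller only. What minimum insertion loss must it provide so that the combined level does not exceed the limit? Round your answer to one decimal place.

The untreated sources together contribute 10^(76/10) = 3.981e+07, i.e. 76.00 dB.
The limit corresponds to 10^(82/10) = 1.585e+08; subtracting the fixed part leaves 1.187e+08 for the chiller, i.e. 80.74 dB.
So the chiller must be reduced from 84 to 80.74 dB: IL = 3.26 dB.

3.3 dB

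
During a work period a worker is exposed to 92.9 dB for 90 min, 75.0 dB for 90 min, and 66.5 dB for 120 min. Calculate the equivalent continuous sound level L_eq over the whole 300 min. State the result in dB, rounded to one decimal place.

87.8 dB

L_eq = 10·log₁₀[(1/T)·Σ tᵢ·10^(Lᵢ/10)] with T = 300 min.
Σ tᵢ·10^(Lᵢ/10) = 90·10^(92.9/10) + 90·10^(75.0/10) + 120·10^(66.5/10) = 1.789e+11.
L_eq = 10·log₁₀(1.789e+11/300) = 87.75 dB.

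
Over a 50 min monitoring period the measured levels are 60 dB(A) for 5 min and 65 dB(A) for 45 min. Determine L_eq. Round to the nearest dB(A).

Weight each interval's intensity by its duration and average over T = 50 min:
Σ tᵢ·10^(Lᵢ/10) = 5·10^(60/10) + 45·10^(65/10) = 1.473e+08.
L_eq = 10·log₁₀(1.473e+08/50) = 64.69 dB(A).

65 dB(A)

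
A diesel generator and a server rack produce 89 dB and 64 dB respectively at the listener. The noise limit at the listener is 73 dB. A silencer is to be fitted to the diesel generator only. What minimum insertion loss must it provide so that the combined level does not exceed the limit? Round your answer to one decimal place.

Everything except the diesel generator sums to 10^(64/10) = 2.512e+06 in linear terms, 64.00 dB.
To meet 73 dB overall, the treated diesel generator may contribute at most 10^(73/10) − 2.512e+06 = 1.744e+07, i.e. 72.42 dB.
Required insertion loss = 89 − 72.42 = 16.58 dB.

16.6 dB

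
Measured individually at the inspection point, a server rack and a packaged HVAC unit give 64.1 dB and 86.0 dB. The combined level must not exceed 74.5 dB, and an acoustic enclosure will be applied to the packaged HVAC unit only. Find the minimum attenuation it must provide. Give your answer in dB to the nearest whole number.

12 dB

The untreated sources together contribute 10^(64.1/10) = 2.570e+06, i.e. 64.10 dB.
To meet 74.5 dB overall, the treated packaged HVAC unit may contribute at most 10^(74.5/10) − 2.570e+06 = 2.561e+07, i.e. 74.08 dB.
So the packaged HVAC unit must be reduced from 86.0 to 74.08 dB: IL = 11.92 dB.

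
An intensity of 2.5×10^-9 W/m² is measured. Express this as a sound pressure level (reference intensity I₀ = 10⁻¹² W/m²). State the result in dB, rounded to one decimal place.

34.0 dB

Dividing by I₀ shifts the exponent by 12: I/I₀ = 2.5×10^3.
L = 10·(0.3979 + 3) = 33.98 dB.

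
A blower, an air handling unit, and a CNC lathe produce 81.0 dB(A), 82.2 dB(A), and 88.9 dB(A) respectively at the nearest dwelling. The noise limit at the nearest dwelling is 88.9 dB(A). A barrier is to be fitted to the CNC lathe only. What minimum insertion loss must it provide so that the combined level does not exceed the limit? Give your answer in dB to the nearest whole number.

2 dB

The untreated sources together contribute 10^(81.0/10) + 10^(82.2/10) = 2.919e+08, i.e. 84.65 dB(A).
To meet 88.9 dB(A) overall, the treated CNC lathe may contribute at most 10^(88.9/10) − 2.919e+08 = 4.844e+08, i.e. 86.85 dB(A).
Required insertion loss = 88.9 − 86.85 = 2.05 dB.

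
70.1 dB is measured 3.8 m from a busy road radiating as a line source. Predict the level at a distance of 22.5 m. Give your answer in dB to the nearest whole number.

62 dB

Line-source attenuation: ΔL = 10·log₁₀(r₂/r₁) = 10·log₁₀(22.5/3.8) = 7.724 dB.
L₂ = 70.1 − 10·log₁₀(22.5/3.8) = 70.1 − 7.724 = 62.38 dB.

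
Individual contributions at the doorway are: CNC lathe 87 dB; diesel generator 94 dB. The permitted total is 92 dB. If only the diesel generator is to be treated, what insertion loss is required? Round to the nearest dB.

4 dB

The untreated sources together contribute 10^(87/10) = 5.012e+08, i.e. 87.00 dB.
To meet 92 dB overall, the treated diesel generator may contribute at most 10^(92/10) − 5.012e+08 = 1.084e+09, i.e. 90.35 dB.
So the diesel generator must be reduced from 94 to 90.35 dB: IL = 3.65 dB.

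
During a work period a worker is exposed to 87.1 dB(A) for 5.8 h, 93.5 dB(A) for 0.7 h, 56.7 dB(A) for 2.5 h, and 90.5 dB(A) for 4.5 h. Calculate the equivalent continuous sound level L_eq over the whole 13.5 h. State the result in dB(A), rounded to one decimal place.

The energy average is taken in the linear domain: L_eq = 10·log₁₀[(Σ tᵢ·10^(Lᵢ/10))/T], T = 13.5 h.
Σ tᵢ·10^(Lᵢ/10) = 5.8·10^(87.1/10) + 0.7·10^(93.5/10) + 2.5·10^(56.7/10) + 4.5·10^(90.5/10) = 9.592e+09.
L_eq = 10·log₁₀(9.592e+09/13.5) = 88.52 dB(A).

88.5 dB(A)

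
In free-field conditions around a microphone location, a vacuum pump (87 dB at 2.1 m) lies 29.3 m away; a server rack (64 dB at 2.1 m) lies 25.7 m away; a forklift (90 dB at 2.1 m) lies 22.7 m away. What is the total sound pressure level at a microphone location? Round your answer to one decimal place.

70.5 dB

First find each source's level at the receiver (point-source: −20·log₁₀(r/r_ref)), then combine on an intensity basis.
vacuum pump: 87 − 20·log₁₀(29.3/2.1) = 87 − 22.89 = 64.11 dB.
server rack: 64 − 20·log₁₀(25.7/2.1) = 64 − 21.75 = 42.25 dB.
forklift: 90 − 20·log₁₀(22.7/2.1) = 90 − 20.68 = 69.32 dB.
Σ 10^(L/10) = 1.115e+07 → L_total = 10·log₁₀(1.115e+07) = 70.47 dB.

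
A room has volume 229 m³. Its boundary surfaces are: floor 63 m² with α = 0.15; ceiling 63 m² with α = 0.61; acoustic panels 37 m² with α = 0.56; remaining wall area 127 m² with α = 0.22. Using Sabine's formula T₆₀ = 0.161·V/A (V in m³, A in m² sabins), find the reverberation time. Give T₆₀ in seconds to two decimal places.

Summing Sᵢαᵢ: 63·0.15 + 63·0.61 + 37·0.56 + 127·0.22 = 96.54 m².
T₆₀ = 0.161·V/A = 0.161·229/96.54 = 0.382 s.

0.38 s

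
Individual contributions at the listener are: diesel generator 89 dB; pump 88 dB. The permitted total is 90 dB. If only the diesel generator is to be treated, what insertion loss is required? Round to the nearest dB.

3 dB

Everything except the diesel generator sums to 10^(88/10) = 6.310e+08 in linear terms, 88.00 dB.
To meet 90 dB overall, the treated diesel generator may contribute at most 10^(90/10) − 6.310e+08 = 3.690e+08, i.e. 85.67 dB.
Required insertion loss = 89 − 85.67 = 3.33 dB.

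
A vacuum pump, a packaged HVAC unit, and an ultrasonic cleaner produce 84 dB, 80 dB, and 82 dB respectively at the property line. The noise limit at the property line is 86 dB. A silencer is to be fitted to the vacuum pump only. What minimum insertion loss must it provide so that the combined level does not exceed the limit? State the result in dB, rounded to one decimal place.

Fixed contribution from the other sources: Σ 10^(L/10) = 10^(80/10) + 10^(82/10) = 2.585e+08 (84.12 dB).
The limit corresponds to 10^(86/10) = 3.981e+08; subtracting the fixed part leaves 1.396e+08 for the vacuum pump, i.e. 81.45 dB.
So the vacuum pump must be reduced from 84 to 81.45 dB: IL = 2.55 dB.

2.6 dB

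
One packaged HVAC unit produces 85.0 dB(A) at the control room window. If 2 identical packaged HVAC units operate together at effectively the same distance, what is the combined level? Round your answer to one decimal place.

N identical incoherent sources raise the level by 10·log₁₀ N.
L_total = 85.0 + 10·log₁₀(2) = 85.0 + 3.010 = 88.01 dB(A).

88.0 dB(A)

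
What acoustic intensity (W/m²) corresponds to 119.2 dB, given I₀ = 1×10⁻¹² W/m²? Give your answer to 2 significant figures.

0.83 W/m²

I = I₀·10^(L/10) = 10⁻¹² × 10^(119.2/10) = 10^(-0.080).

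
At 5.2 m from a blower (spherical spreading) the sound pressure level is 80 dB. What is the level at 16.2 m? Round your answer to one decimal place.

70.1 dB

Spherical spreading from a point source gives a 20·log₁₀(r₂/r₁) drop.
L₂ = 80 − 20·log₁₀(16.2/5.2) = 80 − 9.870 = 70.13 dB.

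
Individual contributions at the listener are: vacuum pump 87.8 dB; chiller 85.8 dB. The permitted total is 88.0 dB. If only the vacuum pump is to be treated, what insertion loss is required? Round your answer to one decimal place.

The untreated sources together contribute 10^(85.8/10) = 3.802e+08, i.e. 85.80 dB.
To meet 88.0 dB overall, the treated vacuum pump may contribute at most 10^(88.0/10) − 3.802e+08 = 2.508e+08, i.e. 83.99 dB.
So the vacuum pump must be reduced from 87.8 to 83.99 dB: IL = 3.81 dB.

3.8 dB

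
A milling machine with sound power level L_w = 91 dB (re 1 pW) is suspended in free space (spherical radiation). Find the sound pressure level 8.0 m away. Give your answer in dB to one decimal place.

L_p = L_w − 10·log₁₀(4π·r²) with r = 8.0 m.
4π·r² = 804.2 m², 10·log₁₀ of that is 29.054 dB.
L_p = 91 − 29.054 = 61.95 dB.

61.9 dB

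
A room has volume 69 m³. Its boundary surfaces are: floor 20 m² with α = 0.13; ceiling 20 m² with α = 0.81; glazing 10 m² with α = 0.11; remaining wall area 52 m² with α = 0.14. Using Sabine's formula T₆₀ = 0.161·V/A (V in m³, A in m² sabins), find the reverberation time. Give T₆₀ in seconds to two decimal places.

Total absorption A = 20·0.13 + 20·0.81 + 10·0.11 + 52·0.14 = 27.18 m² sabins.
T₆₀ = 0.161·V/A = 0.161·69/27.18 = 0.409 s.

0.41 s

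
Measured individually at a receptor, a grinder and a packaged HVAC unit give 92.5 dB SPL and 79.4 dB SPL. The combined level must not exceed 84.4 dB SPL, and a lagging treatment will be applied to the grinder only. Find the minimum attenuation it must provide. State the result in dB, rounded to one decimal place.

The untreated sources together contribute 10^(79.4/10) = 8.710e+07, i.e. 79.40 dB SPL.
To meet 84.4 dB SPL overall, the treated grinder may contribute at most 10^(84.4/10) − 8.710e+07 = 1.883e+08, i.e. 82.75 dB SPL.
So the grinder must be reduced from 92.5 to 82.75 dB SPL: IL = 9.75 dB.

9.8 dB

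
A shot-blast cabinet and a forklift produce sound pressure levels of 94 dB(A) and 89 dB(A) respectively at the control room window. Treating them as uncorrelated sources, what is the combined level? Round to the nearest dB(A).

95 dB(A)

Incoherent sources combine by intensity addition: L_total = 10·log₁₀(Σ 10^(L_i/10)).
Σ 10^(L/10) = 10^(94/10) + 10^(89/10) = 3.306e+09.
L_total = 10·log₁₀(3.306e+09) = 95.19 dB(A).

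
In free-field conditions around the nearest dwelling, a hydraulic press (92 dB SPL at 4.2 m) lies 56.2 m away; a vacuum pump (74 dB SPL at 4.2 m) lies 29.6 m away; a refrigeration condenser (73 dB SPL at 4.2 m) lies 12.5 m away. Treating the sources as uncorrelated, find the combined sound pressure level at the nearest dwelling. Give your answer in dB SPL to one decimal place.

Propagate each source to the receiver with L = L_ref − 20·log₁₀(r/r_ref), then add intensities.
hydraulic press: 92 − 20·log₁₀(56.2/4.2) = 92 − 22.53 = 69.47 dB SPL.
vacuum pump: 74 − 20·log₁₀(29.6/4.2) = 74 − 16.96 = 57.04 dB SPL.
refrigeration condenser: 73 − 20·log₁₀(12.5/4.2) = 73 − 9.47 = 63.53 dB SPL.
Σ 10^(L/10) = 1.161e+07 → L_total = 10·log₁₀(1.161e+07) = 70.65 dB SPL.

70.6 dB SPL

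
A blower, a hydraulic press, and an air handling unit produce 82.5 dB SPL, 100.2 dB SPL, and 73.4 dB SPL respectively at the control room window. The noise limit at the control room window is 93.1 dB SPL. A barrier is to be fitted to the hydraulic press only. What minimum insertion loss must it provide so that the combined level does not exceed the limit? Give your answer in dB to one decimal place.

Fixed contribution from the other sources: Σ 10^(L/10) = 10^(82.5/10) + 10^(73.4/10) = 1.997e+08 (83.00 dB SPL).
The limit corresponds to 10^(93.1/10) = 2.042e+09; subtracting the fixed part leaves 1.842e+09 for the hydraulic press, i.e. 92.65 dB SPL.
So the hydraulic press must be reduced from 100.2 to 92.65 dB SPL: IL = 7.55 dB.

7.5 dB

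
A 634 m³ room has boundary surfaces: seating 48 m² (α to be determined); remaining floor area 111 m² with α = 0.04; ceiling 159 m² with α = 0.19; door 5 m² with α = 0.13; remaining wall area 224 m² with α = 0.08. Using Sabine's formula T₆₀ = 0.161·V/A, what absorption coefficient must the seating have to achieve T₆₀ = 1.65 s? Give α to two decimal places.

From T₆₀ = 0.161·V/A, the target T₆₀ = 1.65 s needs A = 0.161·634/1.65 = 61.86 m².
Absorption from the other surfaces = 111·0.04 + 159·0.19 + 5·0.13 + 224·0.08 = 53.22 m², so the seating must supply 8.64 m² over 48 m².
α = 8.64/48 = 0.180.

0.18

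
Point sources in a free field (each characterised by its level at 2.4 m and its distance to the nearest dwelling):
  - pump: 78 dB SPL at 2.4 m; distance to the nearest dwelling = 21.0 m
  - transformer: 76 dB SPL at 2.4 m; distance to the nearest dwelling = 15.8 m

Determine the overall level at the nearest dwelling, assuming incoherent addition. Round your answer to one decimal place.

First find each source's level at the receiver (point-source: −20·log₁₀(r/r_ref)), then combine on an intensity basis.
pump: 78 − 20·log₁₀(21.0/2.4) = 78 − 18.84 = 59.16 dB SPL.
transformer: 76 − 20·log₁₀(15.8/2.4) = 76 − 16.37 = 59.63 dB SPL.
Σ 10^(L/10) = 1.743e+06 → L_total = 10·log₁₀(1.743e+06) = 62.41 dB SPL.

62.4 dB SPL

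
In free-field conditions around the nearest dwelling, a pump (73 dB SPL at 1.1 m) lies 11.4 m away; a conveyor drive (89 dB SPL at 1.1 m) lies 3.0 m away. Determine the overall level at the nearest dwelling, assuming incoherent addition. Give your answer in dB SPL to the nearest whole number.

80 dB SPL

Propagate each source to the receiver with L = L_ref − 20·log₁₀(r/r_ref), then add intensities.
pump: 73 − 20·log₁₀(11.4/1.1) = 73 − 20.31 = 52.69 dB SPL.
conveyor drive: 89 − 20·log₁₀(3.0/1.1) = 89 − 8.71 = 80.29 dB SPL.
Σ 10^(L/10) = 1.070e+08 → L_total = 10·log₁₀(1.070e+08) = 80.29 dB SPL.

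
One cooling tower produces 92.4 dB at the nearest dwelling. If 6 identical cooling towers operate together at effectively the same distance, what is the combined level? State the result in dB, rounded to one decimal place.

With 6 equal, uncorrelated contributions the intensity is 6× that of one unit, giving a rise of 10·log₁₀ 6.
L_total = 92.4 + 10·log₁₀(6) = 92.4 + 7.782 = 100.18 dB.

100.2 dB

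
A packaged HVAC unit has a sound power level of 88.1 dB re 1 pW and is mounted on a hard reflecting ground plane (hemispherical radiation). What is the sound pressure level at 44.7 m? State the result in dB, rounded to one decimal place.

L_p = L_w − 10·log₁₀(2π·r²) with r = 44.7 m.
2π·r² = 1.255e+04 m², 10·log₁₀ of that is 40.988 dB.
L_p = 88.1 − 40.988 = 47.11 dB.

47.1 dB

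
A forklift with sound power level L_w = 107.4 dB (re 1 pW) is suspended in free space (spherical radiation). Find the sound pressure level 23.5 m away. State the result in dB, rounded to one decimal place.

69.0 dB

Free-field spherical radiation: L_p = L_w − 10·log₁₀(4π·r²), r = 23.5 m.
4π·r² = 6940 m², 10·log₁₀ of that is 38.413 dB.
L_p = 107.4 − 38.413 = 68.99 dB.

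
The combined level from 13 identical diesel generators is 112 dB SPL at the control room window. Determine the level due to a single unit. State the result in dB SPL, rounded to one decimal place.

100.9 dB SPL

Dividing the total intensity by 13 lowers the level by 10·log₁₀ 13 = 11.139 dB: L₁ = 112 − 11.139.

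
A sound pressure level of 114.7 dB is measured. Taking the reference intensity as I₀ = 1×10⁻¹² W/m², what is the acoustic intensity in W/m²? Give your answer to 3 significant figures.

0.295 W/m²

I/I₀ = 10^(114.7/10) = 2.951e+11, so I = 2.951e+11 × 10⁻¹² W/m².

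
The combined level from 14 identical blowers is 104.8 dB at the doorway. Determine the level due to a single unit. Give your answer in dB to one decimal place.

93.3 dB

Dividing the total intensity by 14 lowers the level by 10·log₁₀ 14 = 11.461 dB: L₁ = 104.8 − 11.461.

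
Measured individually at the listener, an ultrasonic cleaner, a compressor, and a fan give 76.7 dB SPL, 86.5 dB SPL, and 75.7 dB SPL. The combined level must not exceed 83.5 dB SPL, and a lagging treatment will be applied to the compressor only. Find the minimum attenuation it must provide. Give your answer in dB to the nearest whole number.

The untreated sources together contribute 10^(76.7/10) + 10^(75.7/10) = 8.393e+07, i.e. 79.24 dB SPL.
To meet 83.5 dB SPL overall, the treated compressor may contribute at most 10^(83.5/10) − 8.393e+07 = 1.399e+08, i.e. 81.46 dB SPL.
Required insertion loss = 86.5 − 81.46 = 5.04 dB.

5 dB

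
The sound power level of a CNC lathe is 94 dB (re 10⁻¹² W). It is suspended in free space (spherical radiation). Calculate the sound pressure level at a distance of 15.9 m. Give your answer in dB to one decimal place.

Free-field spherical radiation: L_p = L_w − 10·log₁₀(4π·r²), r = 15.9 m.
4π·r² = 3177 m², 10·log₁₀ of that is 35.020 dB.
L_p = 94 − 35.020 = 58.98 dB.

59.0 dB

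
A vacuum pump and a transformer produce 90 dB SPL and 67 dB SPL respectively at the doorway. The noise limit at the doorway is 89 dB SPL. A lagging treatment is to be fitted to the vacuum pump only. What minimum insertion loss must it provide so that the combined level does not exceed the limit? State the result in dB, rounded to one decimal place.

1.0 dB

Everything except the vacuum pump sums to 10^(67/10) = 5.012e+06 in linear terms, 67.00 dB SPL.
To meet 89 dB SPL overall, the treated vacuum pump may contribute at most 10^(89/10) − 5.012e+06 = 7.893e+08, i.e. 88.97 dB SPL.
So the vacuum pump must be reduced from 90 to 88.97 dB SPL: IL = 1.03 dB.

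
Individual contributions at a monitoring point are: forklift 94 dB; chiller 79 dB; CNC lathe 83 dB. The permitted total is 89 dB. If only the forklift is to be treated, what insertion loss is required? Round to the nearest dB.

7 dB

Everything except the forklift sums to 10^(79/10) + 10^(83/10) = 2.790e+08 in linear terms, 84.46 dB.
The limit corresponds to 10^(89/10) = 7.943e+08; subtracting the fixed part leaves 5.154e+08 for the forklift, i.e. 87.12 dB.
So the forklift must be reduced from 94 to 87.12 dB: IL = 6.88 dB.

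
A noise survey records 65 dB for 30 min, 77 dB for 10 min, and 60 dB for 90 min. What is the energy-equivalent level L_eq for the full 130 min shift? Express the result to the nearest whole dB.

67 dB

L_eq = 10·log₁₀[(1/T)·Σ tᵢ·10^(Lᵢ/10)] with T = 130 min.
Σ tᵢ·10^(Lᵢ/10) = 30·10^(65/10) + 10·10^(77/10) + 90·10^(60/10) = 6.861e+08.
L_eq = 10·log₁₀(6.861e+08/130) = 67.22 dB.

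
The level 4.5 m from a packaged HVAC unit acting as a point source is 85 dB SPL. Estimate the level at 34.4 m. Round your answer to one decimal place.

Point-source attenuation: ΔL = 20·log₁₀(r₂/r₁) = 20·log₁₀(34.4/4.5) = 17.667 dB.
L₂ = 85 − 20·log₁₀(34.4/4.5) = 85 − 17.667 = 67.33 dB SPL.

67.3 dB SPL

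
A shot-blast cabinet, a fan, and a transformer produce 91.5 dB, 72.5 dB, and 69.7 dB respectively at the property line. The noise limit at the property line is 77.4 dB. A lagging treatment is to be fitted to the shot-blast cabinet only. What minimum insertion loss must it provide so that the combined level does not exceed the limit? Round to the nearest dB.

17 dB

Everything except the shot-blast cabinet sums to 10^(72.5/10) + 10^(69.7/10) = 2.712e+07 in linear terms, 74.33 dB.
The limit corresponds to 10^(77.4/10) = 5.495e+07; subtracting the fixed part leaves 2.784e+07 for the shot-blast cabinet, i.e. 74.45 dB.
Required insertion loss = 91.5 − 74.45 = 17.05 dB.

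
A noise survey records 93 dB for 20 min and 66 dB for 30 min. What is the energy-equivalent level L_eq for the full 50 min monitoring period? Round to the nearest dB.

L_eq = 10·log₁₀[(1/T)·Σ tᵢ·10^(Lᵢ/10)] with T = 50 min.
Σ tᵢ·10^(Lᵢ/10) = 20·10^(93/10) + 30·10^(66/10) = 4.002e+10.
L_eq = 10·log₁₀(4.002e+10/50) = 89.03 dB.

89 dB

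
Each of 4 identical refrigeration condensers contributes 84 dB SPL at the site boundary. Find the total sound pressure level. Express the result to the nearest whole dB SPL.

L_total = L₁ + 10·log₁₀ N for N identical incoherent sources.
L_total = 84 + 10·log₁₀(4) = 84 + 6.021 = 90.02 dB SPL.

90 dB SPL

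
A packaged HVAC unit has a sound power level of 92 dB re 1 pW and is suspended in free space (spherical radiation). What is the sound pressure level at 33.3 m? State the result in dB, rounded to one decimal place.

50.6 dB

L_p = L_w − 10·log₁₀(4π·r²) with r = 33.3 m.
4π·r² = 1.393e+04 m², 10·log₁₀ of that is 41.441 dB.
L_p = 92 − 41.441 = 50.56 dB.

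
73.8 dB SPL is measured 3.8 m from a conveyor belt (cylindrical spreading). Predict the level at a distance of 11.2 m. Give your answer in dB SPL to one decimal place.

For a line source, L₂ = L₁ − 10·log₁₀(r₂/r₁).
L₂ = 73.8 − 10·log₁₀(11.2/3.8) = 73.8 − 4.694 = 69.11 dB SPL.

69.1 dB SPL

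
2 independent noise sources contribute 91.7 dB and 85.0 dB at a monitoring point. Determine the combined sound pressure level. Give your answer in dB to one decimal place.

For uncorrelated sources the intensities add, so convert each level to linear form, sum, and take 10·log₁₀ of the total.
Σ 10^(L/10) = 10^(91.7/10) + 10^(85.0/10) = 1.795e+09.
L_total = 10·log₁₀(1.795e+09) = 92.54 dB.

92.5 dB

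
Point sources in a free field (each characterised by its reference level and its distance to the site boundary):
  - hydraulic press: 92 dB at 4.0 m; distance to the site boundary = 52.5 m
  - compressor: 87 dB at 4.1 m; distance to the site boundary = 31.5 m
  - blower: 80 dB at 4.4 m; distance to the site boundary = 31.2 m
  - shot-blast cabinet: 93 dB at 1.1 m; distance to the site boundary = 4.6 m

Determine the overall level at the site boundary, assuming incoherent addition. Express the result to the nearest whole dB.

Propagate each source to the receiver with L = L_ref − 20·log₁₀(r/r_ref), then add intensities.
hydraulic press: 92 − 20·log₁₀(52.5/4.0) = 92 − 22.36 = 69.64 dB.
compressor: 87 − 20·log₁₀(31.5/4.1) = 87 − 17.71 = 69.29 dB.
blower: 80 − 20·log₁₀(31.2/4.4) = 80 − 17.01 = 62.99 dB.
shot-blast cabinet: 93 − 20·log₁₀(4.6/1.1) = 93 − 12.43 = 80.57 dB.
Σ 10^(L/10) = 1.338e+08 → L_total = 10·log₁₀(1.338e+08) = 81.26 dB.

81 dB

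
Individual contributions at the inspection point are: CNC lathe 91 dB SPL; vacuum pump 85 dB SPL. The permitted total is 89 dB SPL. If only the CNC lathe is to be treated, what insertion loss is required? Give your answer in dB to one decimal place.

The untreated sources together contribute 10^(85/10) = 3.162e+08, i.e. 85.00 dB SPL.
To meet 89 dB SPL overall, the treated CNC lathe may contribute at most 10^(89/10) − 3.162e+08 = 4.781e+08, i.e. 86.80 dB SPL.
Required insertion loss = 91 − 86.80 = 4.20 dB.

4.2 dB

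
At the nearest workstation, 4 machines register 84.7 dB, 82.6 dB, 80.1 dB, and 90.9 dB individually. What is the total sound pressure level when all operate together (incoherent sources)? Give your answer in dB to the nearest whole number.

93 dB

Incoherent sources combine by intensity addition: L_total = 10·log₁₀(Σ 10^(L_i/10)).
Σ 10^(L/10) = 10^(84.7/10) + 10^(82.6/10) + 10^(80.1/10) + 10^(90.9/10) = 1.810e+09.
L_total = 10·log₁₀(1.810e+09) = 92.58 dB.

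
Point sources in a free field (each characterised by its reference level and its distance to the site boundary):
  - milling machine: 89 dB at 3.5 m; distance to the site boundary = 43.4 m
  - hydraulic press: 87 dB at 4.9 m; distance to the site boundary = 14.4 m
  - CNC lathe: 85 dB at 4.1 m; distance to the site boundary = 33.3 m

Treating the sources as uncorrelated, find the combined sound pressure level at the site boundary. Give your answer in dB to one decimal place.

Propagate each source to the receiver with L = L_ref − 20·log₁₀(r/r_ref), then add intensities.
milling machine: 89 − 20·log₁₀(43.4/3.5) = 89 − 21.87 = 67.13 dB.
hydraulic press: 87 − 20·log₁₀(14.4/4.9) = 87 − 9.36 = 77.64 dB.
CNC lathe: 85 − 20·log₁₀(33.3/4.1) = 85 − 18.19 = 66.81 dB.
Σ 10^(L/10) = 6.799e+07 → L_total = 10·log₁₀(6.799e+07) = 78.32 dB.

78.3 dB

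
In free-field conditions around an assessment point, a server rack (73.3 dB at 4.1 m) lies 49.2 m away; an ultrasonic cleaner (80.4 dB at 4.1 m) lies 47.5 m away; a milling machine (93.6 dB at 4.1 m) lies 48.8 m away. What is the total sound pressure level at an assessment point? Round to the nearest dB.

72 dB

Apply inverse-square spreading to bring every level to the receiver, then sum 10^(L/10).
server rack: 73.3 − 20·log₁₀(49.2/4.1) = 73.3 − 21.58 = 51.72 dB.
ultrasonic cleaner: 80.4 − 20·log₁₀(47.5/4.1) = 80.4 − 21.28 = 59.12 dB.
milling machine: 93.6 − 20·log₁₀(48.8/4.1) = 93.6 − 21.51 = 72.09 dB.
Σ 10^(L/10) = 1.714e+07 → L_total = 10·log₁₀(1.714e+07) = 72.34 dB.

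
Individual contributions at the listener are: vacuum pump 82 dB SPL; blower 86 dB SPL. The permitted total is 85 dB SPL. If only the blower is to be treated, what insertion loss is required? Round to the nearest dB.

4 dB

Fixed contribution from the other source: Σ 10^(L/10) = 10^(82/10) = 1.585e+08 (82.00 dB SPL).
The limit corresponds to 10^(85/10) = 3.162e+08; subtracting the fixed part leaves 1.577e+08 for the blower, i.e. 81.98 dB SPL.
Required insertion loss = 86 − 81.98 = 4.02 dB.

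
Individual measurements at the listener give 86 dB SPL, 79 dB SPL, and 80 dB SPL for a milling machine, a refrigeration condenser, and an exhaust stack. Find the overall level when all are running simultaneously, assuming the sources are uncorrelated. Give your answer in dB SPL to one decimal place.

For uncorrelated sources the intensities add, so convert each level to linear form, sum, and take 10·log₁₀ of the total.
Σ 10^(L/10) = 10^(86/10) + 10^(79/10) + 10^(80/10) = 5.775e+08.
L_total = 10·log₁₀(5.775e+08) = 87.62 dB SPL.

87.6 dB SPL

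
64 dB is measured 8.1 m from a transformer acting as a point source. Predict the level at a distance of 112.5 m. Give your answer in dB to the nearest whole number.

41 dB

For a point source, L₂ = L₁ − 20·log₁₀(r₂/r₁).
L₂ = 64 − 20·log₁₀(112.5/8.1) = 64 − 22.853 = 41.15 dB.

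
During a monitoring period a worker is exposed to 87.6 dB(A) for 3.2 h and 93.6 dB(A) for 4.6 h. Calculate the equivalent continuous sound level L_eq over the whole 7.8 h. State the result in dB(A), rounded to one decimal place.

92.0 dB(A)

The energy average is taken in the linear domain: L_eq = 10·log₁₀[(Σ tᵢ·10^(Lᵢ/10))/T], T = 7.8 h.
Σ tᵢ·10^(Lᵢ/10) = 3.2·10^(87.6/10) + 4.6·10^(93.6/10) = 1.238e+10.
L_eq = 10·log₁₀(1.238e+10/7.8) = 92.01 dB(A).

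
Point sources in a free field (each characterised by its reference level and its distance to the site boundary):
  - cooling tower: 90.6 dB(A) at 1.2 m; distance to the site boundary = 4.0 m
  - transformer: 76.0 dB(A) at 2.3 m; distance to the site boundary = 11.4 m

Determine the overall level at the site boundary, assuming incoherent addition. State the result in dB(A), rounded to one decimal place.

First find each source's level at the receiver (point-source: −20·log₁₀(r/r_ref)), then combine on an intensity basis.
cooling tower: 90.6 − 20·log₁₀(4.0/1.2) = 90.6 − 10.46 = 80.14 dB(A).
transformer: 76.0 − 20·log₁₀(11.4/2.3) = 76.0 − 13.90 = 62.10 dB(A).
Σ 10^(L/10) = 1.050e+08 → L_total = 10·log₁₀(1.050e+08) = 80.21 dB(A).

80.2 dB(A)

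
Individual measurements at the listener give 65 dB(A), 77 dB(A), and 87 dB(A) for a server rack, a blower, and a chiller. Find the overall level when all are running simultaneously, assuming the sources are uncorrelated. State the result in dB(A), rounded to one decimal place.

For uncorrelated sources the intensities add, so convert each level to linear form, sum, and take 10·log₁₀ of the total.
Σ 10^(L/10) = 10^(65/10) + 10^(77/10) + 10^(87/10) = 5.545e+08.
L_total = 10·log₁₀(5.545e+08) = 87.44 dB(A).

87.4 dB(A)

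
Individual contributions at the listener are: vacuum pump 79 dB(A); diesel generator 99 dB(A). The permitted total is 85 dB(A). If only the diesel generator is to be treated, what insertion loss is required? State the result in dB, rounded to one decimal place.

Everything except the diesel generator sums to 10^(79/10) = 7.943e+07 in linear terms, 79.00 dB(A).
The limit corresponds to 10^(85/10) = 3.162e+08; subtracting the fixed part leaves 2.368e+08 for the diesel generator, i.e. 83.74 dB(A).
Required insertion loss = 99 − 83.74 = 15.26 dB.

15.3 dB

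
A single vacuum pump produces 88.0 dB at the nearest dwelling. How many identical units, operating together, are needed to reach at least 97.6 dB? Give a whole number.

10

N identical sources give L₁ + 10·log₁₀ N, so require 10·log₁₀ N ≥ 97.6 − 88.0 = 9.6 dB.
N ≥ 10^(9.6/10) = 9.120, so N = 10.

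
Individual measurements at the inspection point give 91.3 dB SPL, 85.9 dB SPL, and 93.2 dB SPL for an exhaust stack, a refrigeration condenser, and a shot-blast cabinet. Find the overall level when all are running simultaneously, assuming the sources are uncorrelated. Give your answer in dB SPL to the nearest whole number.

96 dB SPL

For uncorrelated sources the intensities add, so convert each level to linear form, sum, and take 10·log₁₀ of the total.
Σ 10^(L/10) = 10^(91.3/10) + 10^(85.9/10) + 10^(93.2/10) = 3.827e+09.
L_total = 10·log₁₀(3.827e+09) = 95.83 dB SPL.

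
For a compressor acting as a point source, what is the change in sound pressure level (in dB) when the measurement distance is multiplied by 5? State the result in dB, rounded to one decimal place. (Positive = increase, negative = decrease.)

Point-source spreading: ΔL = −20·log₁₀(r₂/r₁).
ΔL = −20·log₁₀(5) = -13.98 dB.

-14.0 dB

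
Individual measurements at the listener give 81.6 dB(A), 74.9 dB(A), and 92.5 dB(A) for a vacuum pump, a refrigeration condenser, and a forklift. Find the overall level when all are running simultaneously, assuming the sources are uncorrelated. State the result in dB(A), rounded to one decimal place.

Incoherent sources combine by intensity addition: L_total = 10·log₁₀(Σ 10^(L_i/10)).
Σ 10^(L/10) = 10^(81.6/10) + 10^(74.9/10) + 10^(92.5/10) = 1.954e+09.
L_total = 10·log₁₀(1.954e+09) = 92.91 dB(A).

92.9 dB(A)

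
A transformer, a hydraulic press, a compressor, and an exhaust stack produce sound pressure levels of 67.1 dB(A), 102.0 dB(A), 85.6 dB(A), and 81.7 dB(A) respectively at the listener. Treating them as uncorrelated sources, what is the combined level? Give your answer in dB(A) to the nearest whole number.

For uncorrelated sources the intensities add, so convert each level to linear form, sum, and take 10·log₁₀ of the total.
Σ 10^(L/10) = 10^(67.1/10) + 10^(102.0/10) + 10^(85.6/10) + 10^(81.7/10) = 1.637e+10.
L_total = 10·log₁₀(1.637e+10) = 102.14 dB(A).

102 dB(A)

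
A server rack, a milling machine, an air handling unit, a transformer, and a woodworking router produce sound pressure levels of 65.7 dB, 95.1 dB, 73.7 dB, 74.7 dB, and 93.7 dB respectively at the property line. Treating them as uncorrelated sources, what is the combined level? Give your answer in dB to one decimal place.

Incoherent sources combine by intensity addition: L_total = 10·log₁₀(Σ 10^(L_i/10)).
Σ 10^(L/10) = 10^(65.7/10) + 10^(95.1/10) + 10^(73.7/10) + 10^(74.7/10) + 10^(93.7/10) = 5.637e+09.
L_total = 10·log₁₀(5.637e+09) = 97.51 dB.

97.5 dB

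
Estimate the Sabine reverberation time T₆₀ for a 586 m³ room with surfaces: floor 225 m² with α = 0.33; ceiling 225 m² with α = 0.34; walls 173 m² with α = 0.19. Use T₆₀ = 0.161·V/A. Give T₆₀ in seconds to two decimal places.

0.51 s

Summing Sᵢαᵢ: 225·0.33 + 225·0.34 + 173·0.19 = 183.62 m².
T₆₀ = 0.161 × 586 / 183.62 = 0.514 s.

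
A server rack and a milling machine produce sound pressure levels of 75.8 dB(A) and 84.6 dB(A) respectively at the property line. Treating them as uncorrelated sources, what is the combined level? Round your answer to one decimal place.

85.1 dB(A)

For uncorrelated sources the intensities add, so convert each level to linear form, sum, and take 10·log₁₀ of the total.
Σ 10^(L/10) = 10^(75.8/10) + 10^(84.6/10) = 3.264e+08.
L_total = 10·log₁₀(3.264e+08) = 85.14 dB(A).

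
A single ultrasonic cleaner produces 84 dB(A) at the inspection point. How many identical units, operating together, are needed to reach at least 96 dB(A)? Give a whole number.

16

Need L₁ + 10·log₁₀ N ≥ 96, i.e. log₁₀ N ≥ 1.20.
N ≥ 10^(12.0/10) = 15.849, so N = 16.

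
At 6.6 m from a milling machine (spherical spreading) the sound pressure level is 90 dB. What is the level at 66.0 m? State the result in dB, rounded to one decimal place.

70.0 dB

Spherical spreading from a point source gives a 20·log₁₀(r₂/r₁) drop.
L₂ = 90 − 20·log₁₀(66.0/6.6) = 90 − 20.000 = 70.00 dB.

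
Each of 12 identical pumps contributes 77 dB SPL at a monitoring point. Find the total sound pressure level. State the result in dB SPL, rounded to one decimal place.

87.8 dB SPL

L_total = L₁ + 10·log₁₀ N for N identical incoherent sources.
L_total = 77 + 10·log₁₀(12) = 77 + 10.792 = 87.79 dB SPL.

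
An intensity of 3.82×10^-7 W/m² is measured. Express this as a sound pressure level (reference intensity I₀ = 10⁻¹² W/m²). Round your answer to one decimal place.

Dividing by I₀ shifts the exponent by 12: I/I₀ = 3.82×10^5.
L = 10·(0.5821 + 5) = 55.82 dB.

55.8 dB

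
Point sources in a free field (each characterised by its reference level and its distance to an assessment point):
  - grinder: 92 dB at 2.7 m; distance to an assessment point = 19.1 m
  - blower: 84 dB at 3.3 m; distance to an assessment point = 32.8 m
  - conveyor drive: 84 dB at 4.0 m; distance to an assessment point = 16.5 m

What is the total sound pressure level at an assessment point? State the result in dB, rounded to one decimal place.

First find each source's level at the receiver (point-source: −20·log₁₀(r/r_ref)), then combine on an intensity basis.
grinder: 92 − 20·log₁₀(19.1/2.7) = 92 − 16.99 = 75.01 dB.
blower: 84 − 20·log₁₀(32.8/3.3) = 84 − 19.95 = 64.05 dB.
conveyor drive: 84 − 20·log₁₀(16.5/4.0) = 84 − 12.31 = 71.69 dB.
Σ 10^(L/10) = 4.898e+07 → L_total = 10·log₁₀(4.898e+07) = 76.90 dB.

76.9 dB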